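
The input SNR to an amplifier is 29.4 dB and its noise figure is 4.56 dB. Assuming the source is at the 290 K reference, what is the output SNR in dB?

By definition F = SNR_in/SNR_out, so in dB: SNR_out = SNR_in − NF
SNR_out = 29.4 − 4.56 = 24.84 dB

24.84 dB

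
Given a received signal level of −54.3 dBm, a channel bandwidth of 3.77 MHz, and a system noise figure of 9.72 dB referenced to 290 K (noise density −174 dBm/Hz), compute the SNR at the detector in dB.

44.2 dB

Noise floor: N = −174 + 10 log₁₀(B) + NF
10 log₁₀(3.77×10⁶) = 65.76 dB
N = −174 + 65.76 + 9.72 = −98.52 dBm
SNR = P_sig − N = −54.3 − (−98.52) = 44.22 dB → 44.2 dB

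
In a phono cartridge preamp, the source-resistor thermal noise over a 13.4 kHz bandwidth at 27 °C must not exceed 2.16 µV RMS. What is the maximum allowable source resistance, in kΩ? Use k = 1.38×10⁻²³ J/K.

T = 27 °C + 273.15 = 300.15 K
Johnson–Nyquist: V_n = √(4kTRB) ⇒ R = V_n² / (4kTB)
4kTB = 4 × 1.38×10⁻²³ × 300.15 × 1.34×10⁴ = 2.22×10⁻¹⁶
R = (2.16×10⁻⁶)² / 2.22×10⁻¹⁶ = 2.10×10⁴ Ω = 21.0 kΩ

21.0 kΩ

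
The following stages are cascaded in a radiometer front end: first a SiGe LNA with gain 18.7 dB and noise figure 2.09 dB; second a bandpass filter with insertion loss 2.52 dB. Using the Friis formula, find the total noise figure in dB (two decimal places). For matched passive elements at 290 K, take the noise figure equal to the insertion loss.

2.12 dB

Convert to linear (a loss of L dB is a gain of −L dB): F_i = 10^(NF_i/10), G_i = 10^(G_i,dB/10)
  Stage 1: F_1 = 10^(2.09/10) = 1.618, G_1 = 10^(18.7/10) = 74.13
  Stage 2: F_2 = 10^(2.52/10) = 1.786, G_2 = 10^(−2.52/10) = 0.5598
Friis cascade:
  F = 1.618 + (1.786 − 1)/74.13 = 1.629
NF = 10 log₁₀(1.629) = 2.12 dB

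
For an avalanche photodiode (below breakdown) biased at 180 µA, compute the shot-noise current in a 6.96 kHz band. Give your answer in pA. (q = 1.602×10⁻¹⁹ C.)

634 pA

I_n = √(2qI·B)
2qI·B = 2 × 1.602×10⁻¹⁹ × 1.80×10⁻⁴ × 6.96×10³ = 4.01×10⁻¹⁹ A²
I_n = √(4.01×10⁻¹⁹) = 6.34×10⁻¹⁰ A = 634 pA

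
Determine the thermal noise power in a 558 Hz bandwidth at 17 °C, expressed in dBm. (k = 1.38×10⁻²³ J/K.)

−146.5 dBm

T = 17 °C + 273.15 = 290.15 K
P_n = kTB = 1.38×10⁻²³ × 290.15 × 5.58×10² = 2.23×10⁻¹⁸ W
In dBm: 10 log₁₀(2.23×10⁻¹⁸ / 10⁻³) = −146.5 dBm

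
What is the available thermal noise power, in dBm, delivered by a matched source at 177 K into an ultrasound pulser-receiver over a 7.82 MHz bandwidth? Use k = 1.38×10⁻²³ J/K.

P_n = kTB = 1.38×10⁻²³ × 177 × 7.82×10⁶ = 1.91×10⁻¹⁴ W
In dBm: 10 log₁₀(1.91×10⁻¹⁴ / 10⁻³) = −107.2 dBm

−107.2 dBm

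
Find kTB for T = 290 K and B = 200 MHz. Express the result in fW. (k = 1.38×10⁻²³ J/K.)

P_n = kTB = 1.38×10⁻²³ × 290 × 2.00×10⁸ = 8.00×10⁻¹³ W = 800 fW

800 fW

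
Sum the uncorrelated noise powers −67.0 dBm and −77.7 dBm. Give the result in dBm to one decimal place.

−66.6 dBm

Convert to linear, add, convert back:
P₁ = 2.00×10⁻¹⁰ W, P₂ = 1.70×10⁻¹¹ W
P_tot = 2.17×10⁻¹⁰ W → 10 log₁₀(P_tot / 10⁻³) = −66.6 dBm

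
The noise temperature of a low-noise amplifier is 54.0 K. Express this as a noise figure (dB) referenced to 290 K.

0.742 dB

F = 1 + T_e/T₀ = 1 + 54.0/290 = 1.18621
NF = 10 log₁₀(1.18621) = 0.742 dB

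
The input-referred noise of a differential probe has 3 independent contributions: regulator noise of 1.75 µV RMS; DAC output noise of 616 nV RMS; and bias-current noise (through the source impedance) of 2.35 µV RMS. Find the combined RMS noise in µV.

2.99 µV

Uncorrelated sources add in power (mean-square): V_tot = √(ΣV_i²)
V_tot = √[(1.75×10⁻⁶)² + (6.16×10⁻⁷)² + (2.35×10⁻⁶)²] = 2.99×10⁻⁶ V = 2.99 µV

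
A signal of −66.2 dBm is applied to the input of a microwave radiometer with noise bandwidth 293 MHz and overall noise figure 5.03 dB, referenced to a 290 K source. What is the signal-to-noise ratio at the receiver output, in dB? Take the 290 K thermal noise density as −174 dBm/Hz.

18.1 dB

Noise floor: N = −174 + 10 log₁₀(B) + NF
10 log₁₀(2.93×10⁸) = 84.67 dB
N = −174 + 84.67 + 5.03 = −84.30 dBm
SNR = P_sig − N = −66.2 − (−84.30) = 18.10 dB → 18.1 dB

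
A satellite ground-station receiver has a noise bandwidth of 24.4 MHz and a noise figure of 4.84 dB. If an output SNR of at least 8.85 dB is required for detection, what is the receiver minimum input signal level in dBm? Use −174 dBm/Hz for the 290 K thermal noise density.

−86.4 dBm

Sensitivity = −174 + 10 log₁₀(B) + NF + SNR_min
= −174 + 73.87 + 4.84 + 8.85
= −86.44 dBm → −86.4 dBm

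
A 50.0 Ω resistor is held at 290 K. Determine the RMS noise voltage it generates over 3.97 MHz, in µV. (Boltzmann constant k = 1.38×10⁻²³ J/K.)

1.78 µV

V_n = √(4kTRB)
4kTRB = 4 × 1.38×10⁻²³ × 290 × 5.00×10¹ × 3.97×10⁶ = 3.18×10⁻¹² V²
V_n = √(3.18×10⁻¹²) = 1.78×10⁻⁶ V = 1.78 µV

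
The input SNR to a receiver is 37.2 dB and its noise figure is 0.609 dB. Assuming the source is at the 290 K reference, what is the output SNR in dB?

36.591 dB

By definition F = SNR_in/SNR_out, so in dB: SNR_out = SNR_in − NF
SNR_out = 37.2 − 0.609 = 36.591 dB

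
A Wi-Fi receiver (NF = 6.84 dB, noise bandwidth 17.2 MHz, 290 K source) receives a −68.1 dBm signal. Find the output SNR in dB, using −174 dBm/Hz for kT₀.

Noise floor: N = −174 + 10 log₁₀(B) + NF
10 log₁₀(1.72×10⁷) = 72.36 dB
N = −174 + 72.36 + 6.84 = −94.80 dBm
SNR = P_sig − N = −68.1 − (−94.80) = 26.70 dB → 26.7 dB

26.7 dB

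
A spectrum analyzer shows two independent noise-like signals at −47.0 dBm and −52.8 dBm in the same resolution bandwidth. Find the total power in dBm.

−46.0 dBm

Convert to linear, add, convert back:
P₁ = 2.00×10⁻⁸ W, P₂ = 5.25×10⁻⁹ W
P_tot = 2.52×10⁻⁸ W → 10 log₁₀(P_tot / 10⁻³) = −46.0 dBm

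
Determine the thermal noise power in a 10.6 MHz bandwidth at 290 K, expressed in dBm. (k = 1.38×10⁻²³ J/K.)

P_n = kTB = 1.38×10⁻²³ × 290 × 1.06×10⁷ = 4.24×10⁻¹⁴ W
In dBm: 10 log₁₀(4.24×10⁻¹⁴ / 10⁻³) = −103.7 dBm

−103.7 dBm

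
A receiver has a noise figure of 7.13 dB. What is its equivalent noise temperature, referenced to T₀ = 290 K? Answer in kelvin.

F = 10^(7.13/10) = 5.16416
T_e = (F − 1)·T₀ = (5.16416 − 1) × 290 = 1208 K

1208 K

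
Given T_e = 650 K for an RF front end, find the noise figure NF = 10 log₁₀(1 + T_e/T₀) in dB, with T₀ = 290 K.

F = 1 + T_e/T₀ = 1 + 650/290 = 3.24138
NF = 10 log₁₀(3.24138) = 5.11 dB

5.11 dB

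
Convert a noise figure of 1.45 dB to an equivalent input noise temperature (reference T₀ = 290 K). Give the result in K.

F = 10^(1.45/10) = 1.39637
T_e = (F − 1)·T₀ = (1.39637 − 1) × 290 = 115 K

115 K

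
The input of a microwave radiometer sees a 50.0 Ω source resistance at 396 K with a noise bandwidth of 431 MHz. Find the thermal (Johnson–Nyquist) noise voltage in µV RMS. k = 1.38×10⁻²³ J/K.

21.7 µV

V_n = √(4kTRB)
4kTRB = 4 × 1.38×10⁻²³ × 396 × 5.00×10¹ × 4.31×10⁸ = 4.71×10⁻¹⁰ V²
V_n = √(4.71×10⁻¹⁰) = 2.17×10⁻⁵ V = 21.7 µV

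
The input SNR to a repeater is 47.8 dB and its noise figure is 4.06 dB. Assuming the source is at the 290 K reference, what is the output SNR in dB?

By definition F = SNR_in/SNR_out, so in dB: SNR_out = SNR_in − NF
SNR_out = 47.8 − 4.06 = 43.74 dB

43.74 dB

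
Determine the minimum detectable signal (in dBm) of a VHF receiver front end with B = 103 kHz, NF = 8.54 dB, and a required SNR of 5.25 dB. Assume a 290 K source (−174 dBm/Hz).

Sensitivity = −174 + 10 log₁₀(B) + NF + SNR_min
= −174 + 50.13 + 8.54 + 5.25
= −110.08 dBm → −110.1 dBm

−110.1 dBm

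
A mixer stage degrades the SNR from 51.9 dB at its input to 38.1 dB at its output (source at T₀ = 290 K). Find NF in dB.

NF (dB) = SNR_in(dB) − SNR_out(dB) when the source is at T₀
NF = 51.9 − 38.1 = 13.8 dB

13.8 dB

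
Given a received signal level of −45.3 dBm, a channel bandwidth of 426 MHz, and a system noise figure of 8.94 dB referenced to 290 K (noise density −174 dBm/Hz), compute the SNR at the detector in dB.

Noise floor: N = −174 + 10 log₁₀(B) + NF
10 log₁₀(4.26×10⁸) = 86.29 dB
N = −174 + 86.29 + 8.94 = −78.77 dBm
SNR = P_sig − N = −45.3 − (−78.77) = 33.47 dB → 33.5 dB

33.5 dB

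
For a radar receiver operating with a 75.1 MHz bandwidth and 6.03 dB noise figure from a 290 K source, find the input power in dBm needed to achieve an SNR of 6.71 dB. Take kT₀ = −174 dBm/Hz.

Sensitivity = −174 + 10 log₁₀(B) + NF + SNR_min
= −174 + 78.76 + 6.03 + 6.71
= −82.50 dBm → −82.5 dBm

−82.5 dBm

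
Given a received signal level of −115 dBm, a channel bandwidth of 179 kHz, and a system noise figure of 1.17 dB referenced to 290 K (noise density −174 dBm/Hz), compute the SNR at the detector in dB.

Noise floor: N = −174 + 10 log₁₀(B) + NF
10 log₁₀(1.79×10⁵) = 52.53 dB
N = −174 + 52.53 + 1.17 = −120.30 dBm
SNR = P_sig − N = −115 − (−120.30) = 5.30 dB → 5.3 dB

5.3 dB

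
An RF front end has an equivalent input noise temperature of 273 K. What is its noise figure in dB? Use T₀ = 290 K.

F = 1 + T_e/T₀ = 1 + 273/290 = 1.94138
NF = 10 log₁₀(1.94138) = 2.88 dB

2.88 dB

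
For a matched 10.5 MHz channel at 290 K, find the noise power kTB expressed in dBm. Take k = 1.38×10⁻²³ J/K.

P_n = kTB = 1.38×10⁻²³ × 290 × 1.05×10⁷ = 4.20×10⁻¹⁴ W
In dBm: 10 log₁₀(4.20×10⁻¹⁴ / 10⁻³) = −103.8 dBm

−103.8 dBm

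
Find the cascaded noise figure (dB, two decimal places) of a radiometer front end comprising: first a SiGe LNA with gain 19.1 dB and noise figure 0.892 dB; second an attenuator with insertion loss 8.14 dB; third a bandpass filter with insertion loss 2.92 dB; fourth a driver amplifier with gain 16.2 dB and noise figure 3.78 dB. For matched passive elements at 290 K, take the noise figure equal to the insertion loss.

2.02 dB

Convert to linear (a loss of L dB is a gain of −L dB): F_i = 10^(NF_i/10), G_i = 10^(G_i,dB/10)
  Stage 1: F_1 = 10^(0.892/10) = 1.228, G_1 = 10^(19.1/10) = 81.28
  Stage 2: F_2 = 10^(8.14/10) = 6.516, G_2 = 10^(−8.14/10) = 0.1535
  Stage 3: F_3 = 10^(2.92/10) = 1.959, G_3 = 10^(−2.92/10) = 0.5105
  Stage 4: F_4 = 10^(3.78/10) = 2.388, G_4 = 10^(16.2/10) = 41.69
Friis cascade:
  F = 1.228 + (6.516 − 1)/81.28 + (1.959 − 1)/12.47 + (2.388 − 1)/6.368 = 1.591
NF = 10 log₁₀(1.591) = 2.02 dB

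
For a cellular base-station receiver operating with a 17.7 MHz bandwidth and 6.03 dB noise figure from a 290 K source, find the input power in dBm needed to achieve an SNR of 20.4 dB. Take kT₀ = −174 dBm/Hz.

Sensitivity = −174 + 10 log₁₀(B) + NF + SNR_min
= −174 + 72.48 + 6.03 + 20.4
= −75.09 dBm → −75.1 dBm

−75.1 dBm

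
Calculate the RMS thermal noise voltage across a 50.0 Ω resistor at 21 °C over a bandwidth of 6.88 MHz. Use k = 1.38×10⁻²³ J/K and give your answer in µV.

2.36 µV

T = 21 °C + 273.15 = 294.15 K
V_n = √(4kTRB)
4kTRB = 4 × 1.38×10⁻²³ × 294.15 × 5.00×10¹ × 6.88×10⁶ = 5.59×10⁻¹² V²
V_n = √(5.59×10⁻¹²) = 2.36×10⁻⁶ V = 2.36 µV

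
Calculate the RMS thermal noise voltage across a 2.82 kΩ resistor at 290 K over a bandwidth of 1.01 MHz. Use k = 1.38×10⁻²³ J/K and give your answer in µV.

6.75 µV

V_n = √(4kTRB)
4kTRB = 4 × 1.38×10⁻²³ × 290 × 2.82×10³ × 1.01×10⁶ = 4.56×10⁻¹¹ V²
V_n = √(4.56×10⁻¹¹) = 6.75×10⁻⁶ V = 6.75 µV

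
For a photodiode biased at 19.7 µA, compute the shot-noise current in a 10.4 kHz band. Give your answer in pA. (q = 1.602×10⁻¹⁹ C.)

256 pA

I_n = √(2qI·B)
2qI·B = 2 × 1.602×10⁻¹⁹ × 1.97×10⁻⁵ × 1.04×10⁴ = 6.56×10⁻²⁰ A²
I_n = √(6.56×10⁻²⁰) = 2.56×10⁻¹⁰ A = 256 pA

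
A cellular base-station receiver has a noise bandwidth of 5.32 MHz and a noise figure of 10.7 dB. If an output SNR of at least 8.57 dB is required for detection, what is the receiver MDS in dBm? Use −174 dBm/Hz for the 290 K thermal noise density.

−87.5 dBm

Sensitivity = −174 + 10 log₁₀(B) + NF + SNR_min
= −174 + 67.26 + 10.7 + 8.57
= −87.47 dBm → −87.5 dBm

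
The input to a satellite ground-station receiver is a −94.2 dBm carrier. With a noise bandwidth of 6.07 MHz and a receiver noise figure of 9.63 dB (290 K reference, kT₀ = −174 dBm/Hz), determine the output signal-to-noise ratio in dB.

2.3 dB

Noise floor: N = −174 + 10 log₁₀(B) + NF
10 log₁₀(6.07×10⁶) = 67.83 dB
N = −174 + 67.83 + 9.63 = −96.54 dBm
SNR = P_sig − N = −94.2 − (−96.54) = 2.34 dB → 2.3 dB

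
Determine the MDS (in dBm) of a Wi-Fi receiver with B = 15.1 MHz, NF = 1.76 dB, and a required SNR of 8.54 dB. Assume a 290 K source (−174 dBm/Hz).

−91.9 dBm

Sensitivity = −174 + 10 log₁₀(B) + NF + SNR_min
= −174 + 71.79 + 1.76 + 8.54
= −91.91 dBm → −91.9 dBm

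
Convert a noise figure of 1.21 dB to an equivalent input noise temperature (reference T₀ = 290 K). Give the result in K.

F = 10^(1.21/10) = 1.3213
T_e = (F − 1)·T₀ = (1.3213 − 1) × 290 = 93.2 K

93.2 K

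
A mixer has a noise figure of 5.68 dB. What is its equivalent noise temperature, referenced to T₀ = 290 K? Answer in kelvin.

783 K

F = 10^(5.68/10) = 3.69828
T_e = (F − 1)·T₀ = (3.69828 − 1) × 290 = 783 K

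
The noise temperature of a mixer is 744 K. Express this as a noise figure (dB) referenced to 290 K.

F = 1 + T_e/T₀ = 1 + 744/290 = 3.56552
NF = 10 log₁₀(3.56552) = 5.52 dB

5.52 dB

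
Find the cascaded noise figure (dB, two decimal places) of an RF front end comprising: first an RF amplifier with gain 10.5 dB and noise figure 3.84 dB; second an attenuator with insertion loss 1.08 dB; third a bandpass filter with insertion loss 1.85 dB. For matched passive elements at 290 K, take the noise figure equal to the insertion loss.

3.99 dB

Convert to linear (a loss of L dB is a gain of −L dB): F_i = 10^(NF_i/10), G_i = 10^(G_i,dB/10)
  Stage 1: F_1 = 10^(3.84/10) = 2.421, G_1 = 10^(10.5/10) = 11.22
  Stage 2: F_2 = 10^(1.08/10) = 1.282, G_2 = 10^(−1.08/10) = 0.7798
  Stage 3: F_3 = 10^(1.85/10) = 1.531, G_3 = 10^(−1.85/10) = 0.6531
Friis cascade:
  F = 2.421 + (1.282 − 1)/11.22 + (1.531 − 1)/8.750 = 2.507
NF = 10 log₁₀(2.507) = 3.99 dB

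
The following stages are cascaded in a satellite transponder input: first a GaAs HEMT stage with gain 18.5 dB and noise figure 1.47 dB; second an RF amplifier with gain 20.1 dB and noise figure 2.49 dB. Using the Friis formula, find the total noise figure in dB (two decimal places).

Convert to linear (a loss of L dB is a gain of −L dB): F_i = 10^(NF_i/10), G_i = 10^(G_i,dB/10)
  Stage 1: F_1 = 10^(1.47/10) = 1.403, G_1 = 10^(18.5/10) = 70.79
  Stage 2: F_2 = 10^(2.49/10) = 1.774, G_2 = 10^(20.1/10) = 102.3
Friis cascade:
  F = 1.403 + (1.774 − 1)/70.79 = 1.414
NF = 10 log₁₀(1.414) = 1.50 dB

1.50 dB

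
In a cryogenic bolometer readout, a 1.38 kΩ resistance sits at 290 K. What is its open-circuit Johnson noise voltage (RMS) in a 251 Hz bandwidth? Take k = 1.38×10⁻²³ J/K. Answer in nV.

V_n = √(4kTRB)
4kTRB = 4 × 1.38×10⁻²³ × 290 × 1.38×10³ × 2.51×10² = 5.54×10⁻¹⁵ V²
V_n = √(5.54×10⁻¹⁵) = 7.45×10⁻⁸ V = 74.5 nV

74.5 nV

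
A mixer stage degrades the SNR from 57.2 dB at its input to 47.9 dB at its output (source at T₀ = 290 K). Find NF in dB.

NF (dB) = SNR_in(dB) − SNR_out(dB) when the source is at T₀
NF = 57.2 − 47.9 = 9.3 dB

9.3 dB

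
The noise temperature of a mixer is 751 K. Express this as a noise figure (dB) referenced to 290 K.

5.55 dB

F = 1 + T_e/T₀ = 1 + 751/290 = 3.58966
NF = 10 log₁₀(3.58966) = 5.55 dB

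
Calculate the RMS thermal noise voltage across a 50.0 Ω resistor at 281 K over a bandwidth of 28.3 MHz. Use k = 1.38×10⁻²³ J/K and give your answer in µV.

V_n = √(4kTRB)
4kTRB = 4 × 1.38×10⁻²³ × 281 × 5.00×10¹ × 2.83×10⁷ = 2.19×10⁻¹¹ V²
V_n = √(2.19×10⁻¹¹) = 4.68×10⁻⁶ V = 4.68 µV

4.68 µV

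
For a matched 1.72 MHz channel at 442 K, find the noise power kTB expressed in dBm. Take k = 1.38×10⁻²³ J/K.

−109.8 dBm

P_n = kTB = 1.38×10⁻²³ × 442 × 1.72×10⁶ = 1.05×10⁻¹⁴ W
In dBm: 10 log₁₀(1.05×10⁻¹⁴ / 10⁻³) = −109.8 dBm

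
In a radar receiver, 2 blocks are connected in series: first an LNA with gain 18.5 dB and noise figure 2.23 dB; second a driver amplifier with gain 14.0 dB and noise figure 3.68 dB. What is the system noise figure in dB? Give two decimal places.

2.28 dB

Convert to linear (a loss of L dB is a gain of −L dB): F_i = 10^(NF_i/10), G_i = 10^(G_i,dB/10)
  Stage 1: F_1 = 10^(2.23/10) = 1.671, G_1 = 10^(18.5/10) = 70.79
  Stage 2: F_2 = 10^(3.68/10) = 2.333, G_2 = 10^(14.0/10) = 25.12
Friis cascade:
  F = 1.671 + (2.333 − 1)/70.79 = 1.690
NF = 10 log₁₀(1.690) = 2.28 dB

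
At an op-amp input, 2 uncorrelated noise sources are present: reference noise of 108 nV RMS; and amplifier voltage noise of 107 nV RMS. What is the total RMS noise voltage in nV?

Uncorrelated sources add in power (mean-square): V_tot = √(ΣV_i²)
V_tot = √[(1.08×10⁻⁷)² + (1.07×10⁻⁷)²] = 1.52×10⁻⁷ V = 152 nV

152 nV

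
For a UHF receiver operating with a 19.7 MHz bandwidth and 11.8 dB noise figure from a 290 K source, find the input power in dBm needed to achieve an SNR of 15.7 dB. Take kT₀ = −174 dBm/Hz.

−73.6 dBm

Sensitivity = −174 + 10 log₁₀(B) + NF + SNR_min
= −174 + 72.94 + 11.8 + 15.7
= −73.56 dBm → −73.6 dBm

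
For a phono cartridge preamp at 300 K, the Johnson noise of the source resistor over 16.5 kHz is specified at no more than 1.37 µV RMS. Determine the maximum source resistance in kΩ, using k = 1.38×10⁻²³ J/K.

Johnson–Nyquist: V_n = √(4kTRB) ⇒ R = V_n² / (4kTB)
4kTB = 4 × 1.38×10⁻²³ × 300 × 1.65×10⁴ = 2.73×10⁻¹⁶
R = (1.37×10⁻⁶)² / 2.73×10⁻¹⁶ = 6.87×10³ Ω = 6.87 kΩ

6.87 kΩ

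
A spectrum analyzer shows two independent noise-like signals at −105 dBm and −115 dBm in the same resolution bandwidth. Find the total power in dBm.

Convert to linear, add, convert back:
P₁ = 3.16×10⁻¹⁴ W, P₂ = 3.16×10⁻¹⁵ W
P_tot = 3.48×10⁻¹⁴ W → 10 log₁₀(P_tot / 10⁻³) = −104.6 dBm

−104.6 dBm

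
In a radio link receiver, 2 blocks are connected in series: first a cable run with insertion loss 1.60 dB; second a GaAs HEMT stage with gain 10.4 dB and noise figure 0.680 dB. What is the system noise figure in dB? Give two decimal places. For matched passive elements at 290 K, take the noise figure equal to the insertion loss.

Convert to linear (a loss of L dB is a gain of −L dB): F_i = 10^(NF_i/10), G_i = 10^(G_i,dB/10)
  Stage 1: F_1 = 10^(1.60/10) = 1.445, G_1 = 10^(−1.60/10) = 0.6918
  Stage 2: F_2 = 10^(0.680/10) = 1.169, G_2 = 10^(10.4/10) = 10.96
Friis cascade:
  F = 1.445 + (1.169 − 1)/0.6918 = 1.690
NF = 10 log₁₀(1.690) = 2.28 dB

2.28 dB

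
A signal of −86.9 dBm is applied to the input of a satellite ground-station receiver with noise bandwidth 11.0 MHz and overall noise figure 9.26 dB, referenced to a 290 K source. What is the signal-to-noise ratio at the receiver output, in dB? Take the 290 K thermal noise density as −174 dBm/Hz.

Noise floor: N = −174 + 10 log₁₀(B) + NF
10 log₁₀(1.10×10⁷) = 70.41 dB
N = −174 + 70.41 + 9.26 = −94.33 dBm
SNR = P_sig − N = −86.9 − (−94.33) = 7.43 dB → 7.4 dB

7.4 dB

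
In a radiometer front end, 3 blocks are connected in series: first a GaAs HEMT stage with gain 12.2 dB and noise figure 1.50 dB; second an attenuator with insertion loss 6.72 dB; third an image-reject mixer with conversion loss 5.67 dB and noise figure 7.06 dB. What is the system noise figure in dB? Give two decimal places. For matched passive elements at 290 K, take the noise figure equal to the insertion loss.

4.46 dB

Convert to linear (a loss of L dB is a gain of −L dB): F_i = 10^(NF_i/10), G_i = 10^(G_i,dB/10)
  Stage 1: F_1 = 10^(1.50/10) = 1.413, G_1 = 10^(12.2/10) = 16.60
  Stage 2: F_2 = 10^(6.72/10) = 4.699, G_2 = 10^(−6.72/10) = 0.2128
  Stage 3: F_3 = 10^(7.06/10) = 5.082, G_3 = 10^(−5.67/10) = 0.2710
Friis cascade:
  F = 1.413 + (4.699 − 1)/16.60 + (5.082 − 1)/3.532 = 2.791
NF = 10 log₁₀(2.791) = 4.46 dB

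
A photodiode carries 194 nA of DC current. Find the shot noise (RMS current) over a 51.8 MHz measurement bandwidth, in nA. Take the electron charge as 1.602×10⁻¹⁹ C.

I_n = √(2qI·B)
2qI·B = 2 × 1.602×10⁻¹⁹ × 1.94×10⁻⁷ × 5.18×10⁷ = 3.22×10⁻¹⁸ A²
I_n = √(3.22×10⁻¹⁸) = 1.79×10⁻⁹ A = 1.79 nA

1.79 nA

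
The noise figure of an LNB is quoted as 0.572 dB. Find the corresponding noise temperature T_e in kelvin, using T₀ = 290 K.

F = 10^(0.572/10) = 1.14078
T_e = (F − 1)·T₀ = (1.14078 − 1) × 290 = 40.8 K

40.8 K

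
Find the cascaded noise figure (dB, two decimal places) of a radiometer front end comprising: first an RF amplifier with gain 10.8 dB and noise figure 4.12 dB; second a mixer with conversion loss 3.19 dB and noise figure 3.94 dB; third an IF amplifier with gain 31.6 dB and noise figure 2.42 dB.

4.52 dB

Convert to linear (a loss of L dB is a gain of −L dB): F_i = 10^(NF_i/10), G_i = 10^(G_i,dB/10)
  Stage 1: F_1 = 10^(4.12/10) = 2.582, G_1 = 10^(10.8/10) = 12.02
  Stage 2: F_2 = 10^(3.94/10) = 2.477, G_2 = 10^(−3.19/10) = 0.4797
  Stage 3: F_3 = 10^(2.42/10) = 1.746, G_3 = 10^(31.6/10) = 1445
Friis cascade:
  F = 2.582 + (2.477 − 1)/12.02 + (1.746 − 1)/5.768 = 2.834
NF = 10 log₁₀(2.834) = 4.52 dB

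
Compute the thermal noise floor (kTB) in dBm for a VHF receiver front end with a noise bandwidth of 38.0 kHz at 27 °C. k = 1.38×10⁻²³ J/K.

T = 27 °C + 273.15 = 300.15 K
P_n = kTB = 1.38×10⁻²³ × 300.15 × 3.80×10⁴ = 1.57×10⁻¹⁶ W
In dBm: 10 log₁₀(1.57×10⁻¹⁶ / 10⁻³) = −128.0 dBm

−128.0 dBm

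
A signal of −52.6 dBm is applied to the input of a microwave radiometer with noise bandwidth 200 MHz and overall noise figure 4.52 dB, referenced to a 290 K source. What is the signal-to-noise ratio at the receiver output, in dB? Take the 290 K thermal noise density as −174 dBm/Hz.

Noise floor: N = −174 + 10 log₁₀(B) + NF
10 log₁₀(2.00×10⁸) = 83.01 dB
N = −174 + 83.01 + 4.52 = −86.47 dBm
SNR = P_sig − N = −52.6 − (−86.47) = 33.87 dB → 33.9 dB

33.9 dB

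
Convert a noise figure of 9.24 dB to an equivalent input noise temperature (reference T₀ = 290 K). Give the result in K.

2144 K

F = 10^(9.24/10) = 8.3946
T_e = (F − 1)·T₀ = (8.3946 − 1) × 290 = 2144 K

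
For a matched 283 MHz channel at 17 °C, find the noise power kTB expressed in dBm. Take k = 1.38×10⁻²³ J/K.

T = 17 °C + 273.15 = 290.15 K
P_n = kTB = 1.38×10⁻²³ × 290.15 × 2.83×10⁸ = 1.13×10⁻¹² W
In dBm: 10 log₁₀(1.13×10⁻¹² / 10⁻³) = −89.5 dBm

−89.5 dBm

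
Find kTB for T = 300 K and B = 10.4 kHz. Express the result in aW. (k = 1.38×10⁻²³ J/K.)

P_n = kTB = 1.38×10⁻²³ × 300 × 1.04×10⁴ = 4.31×10⁻¹⁷ W = 43.1 aW

43.1 aW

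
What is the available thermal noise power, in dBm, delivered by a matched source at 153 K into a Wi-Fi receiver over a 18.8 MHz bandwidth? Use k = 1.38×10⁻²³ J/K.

P_n = kTB = 1.38×10⁻²³ × 153 × 1.88×10⁷ = 3.97×10⁻¹⁴ W
In dBm: 10 log₁₀(3.97×10⁻¹⁴ / 10⁻³) = −104.0 dBm

−104.0 dBm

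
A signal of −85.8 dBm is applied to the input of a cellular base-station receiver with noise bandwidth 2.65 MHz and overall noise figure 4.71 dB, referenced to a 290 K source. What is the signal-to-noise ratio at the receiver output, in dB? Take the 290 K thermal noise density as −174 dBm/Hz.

Noise floor: N = −174 + 10 log₁₀(B) + NF
10 log₁₀(2.65×10⁶) = 64.23 dB
N = −174 + 64.23 + 4.71 = −105.06 dBm
SNR = P_sig − N = −85.8 − (−105.06) = 19.26 dB → 19.3 dB

19.3 dB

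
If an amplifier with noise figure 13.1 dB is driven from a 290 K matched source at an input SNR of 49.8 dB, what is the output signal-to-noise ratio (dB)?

By definition F = SNR_in/SNR_out, so in dB: SNR_out = SNR_in − NF
SNR_out = 49.8 − 13.1 = 36.7 dB

36.7 dB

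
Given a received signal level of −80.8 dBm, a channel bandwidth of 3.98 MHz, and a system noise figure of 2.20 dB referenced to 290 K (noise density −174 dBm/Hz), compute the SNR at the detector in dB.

25.0 dB

Noise floor: N = −174 + 10 log₁₀(B) + NF
10 log₁₀(3.98×10⁶) = 66 dB
N = −174 + 66 + 2.20 = −105.80 dBm
SNR = P_sig − N = −80.8 − (−105.80) = 25.00 dB → 25.0 dB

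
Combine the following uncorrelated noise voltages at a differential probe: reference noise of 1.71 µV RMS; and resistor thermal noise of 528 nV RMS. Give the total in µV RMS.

Uncorrelated sources add in power (mean-square): V_tot = √(ΣV_i²)
V_tot = √[(1.71×10⁻⁶)² + (5.28×10⁻⁷)²] = 1.79×10⁻⁶ V = 1.79 µV

1.79 µV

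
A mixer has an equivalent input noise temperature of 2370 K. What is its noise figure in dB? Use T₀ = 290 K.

9.62 dB

F = 1 + T_e/T₀ = 1 + 2370/290 = 9.17241
NF = 10 log₁₀(9.17241) = 9.62 dB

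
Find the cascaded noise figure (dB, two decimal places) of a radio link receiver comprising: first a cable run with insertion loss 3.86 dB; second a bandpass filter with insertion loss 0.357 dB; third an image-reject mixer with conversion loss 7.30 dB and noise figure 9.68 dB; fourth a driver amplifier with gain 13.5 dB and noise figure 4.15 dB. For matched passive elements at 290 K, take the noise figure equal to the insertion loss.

16.74 dB

Convert to linear (a loss of L dB is a gain of −L dB): F_i = 10^(NF_i/10), G_i = 10^(G_i,dB/10)
  Stage 1: F_1 = 10^(3.86/10) = 2.432, G_1 = 10^(−3.86/10) = 0.4111
  Stage 2: F_2 = 10^(0.357/10) = 1.086, G_2 = 10^(−0.357/10) = 0.9211
  Stage 3: F_3 = 10^(9.68/10) = 9.290, G_3 = 10^(−7.30/10) = 0.1862
  Stage 4: F_4 = 10^(4.15/10) = 2.600, G_4 = 10^(13.5/10) = 22.39
Friis cascade:
  F = 2.432 + (1.086 − 1)/0.4111 + (9.290 − 1)/0.3787 + (2.600 − 1)/0.07052 = 47.22
NF = 10 log₁₀(47.22) = 16.74 dB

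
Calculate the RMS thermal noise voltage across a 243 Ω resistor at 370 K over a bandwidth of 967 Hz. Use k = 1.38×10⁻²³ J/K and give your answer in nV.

V_n = √(4kTRB)
4kTRB = 4 × 1.38×10⁻²³ × 370 × 2.43×10² × 9.67×10² = 4.80×10⁻¹⁵ V²
V_n = √(4.80×10⁻¹⁵) = 6.93×10⁻⁸ V = 69.3 nV

69.3 nV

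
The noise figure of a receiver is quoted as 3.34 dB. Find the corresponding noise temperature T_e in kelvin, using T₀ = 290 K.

F = 10^(3.34/10) = 2.15774
T_e = (F − 1)·T₀ = (2.15774 − 1) × 290 = 336 K

336 K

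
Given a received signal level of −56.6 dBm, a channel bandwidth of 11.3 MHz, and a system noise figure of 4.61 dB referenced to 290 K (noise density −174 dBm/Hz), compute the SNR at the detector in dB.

Noise floor: N = −174 + 10 log₁₀(B) + NF
10 log₁₀(1.13×10⁷) = 70.53 dB
N = −174 + 70.53 + 4.61 = −98.86 dBm
SNR = P_sig − N = −56.6 − (−98.86) = 42.26 dB → 42.3 dB

42.3 dB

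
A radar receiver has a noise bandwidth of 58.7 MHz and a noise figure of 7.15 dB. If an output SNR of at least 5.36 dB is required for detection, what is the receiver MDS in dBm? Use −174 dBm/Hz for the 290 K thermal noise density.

−83.8 dBm

Sensitivity = −174 + 10 log₁₀(B) + NF + SNR_min
= −174 + 77.69 + 7.15 + 5.36
= −83.80 dBm → −83.8 dBm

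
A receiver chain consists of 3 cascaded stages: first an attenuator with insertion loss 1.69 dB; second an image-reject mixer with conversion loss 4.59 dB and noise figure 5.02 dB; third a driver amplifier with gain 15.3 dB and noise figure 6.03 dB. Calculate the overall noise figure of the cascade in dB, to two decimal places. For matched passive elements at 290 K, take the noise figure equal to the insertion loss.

Convert to linear (a loss of L dB is a gain of −L dB): F_i = 10^(NF_i/10), G_i = 10^(G_i,dB/10)
  Stage 1: F_1 = 10^(1.69/10) = 1.476, G_1 = 10^(−1.69/10) = 0.6776
  Stage 2: F_2 = 10^(5.02/10) = 3.177, G_2 = 10^(−4.59/10) = 0.3475
  Stage 3: F_3 = 10^(6.03/10) = 4.009, G_3 = 10^(15.3/10) = 33.88
Friis cascade:
  F = 1.476 + (3.177 − 1)/0.6776 + (4.009 − 1)/0.2355 = 17.46
NF = 10 log₁₀(17.46) = 12.42 dB

12.42 dB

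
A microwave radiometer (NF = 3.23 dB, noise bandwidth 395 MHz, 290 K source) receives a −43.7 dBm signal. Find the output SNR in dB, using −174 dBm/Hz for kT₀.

Noise floor: N = −174 + 10 log₁₀(B) + NF
10 log₁₀(3.95×10⁸) = 85.97 dB
N = −174 + 85.97 + 3.23 = −84.80 dBm
SNR = P_sig − N = −43.7 − (−84.80) = 41.10 dB → 41.1 dB

41.1 dB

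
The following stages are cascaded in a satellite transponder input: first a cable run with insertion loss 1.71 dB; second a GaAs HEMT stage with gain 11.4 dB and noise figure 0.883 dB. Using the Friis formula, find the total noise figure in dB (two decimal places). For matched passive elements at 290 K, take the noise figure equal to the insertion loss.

2.59 dB

Convert to linear (a loss of L dB is a gain of −L dB): F_i = 10^(NF_i/10), G_i = 10^(G_i,dB/10)
  Stage 1: F_1 = 10^(1.71/10) = 1.483, G_1 = 10^(−1.71/10) = 0.6745
  Stage 2: F_2 = 10^(0.883/10) = 1.225, G_2 = 10^(11.4/10) = 13.80
Friis cascade:
  F = 1.483 + (1.225 − 1)/0.6745 = 1.817
NF = 10 log₁₀(1.817) = 2.59 dB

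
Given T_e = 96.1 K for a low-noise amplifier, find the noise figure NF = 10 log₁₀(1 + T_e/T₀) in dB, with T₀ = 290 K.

F = 1 + T_e/T₀ = 1 + 96.1/290 = 1.33138
NF = 10 log₁₀(1.33138) = 1.24 dB

1.24 dB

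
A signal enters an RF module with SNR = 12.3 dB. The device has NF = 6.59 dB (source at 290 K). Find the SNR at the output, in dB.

By definition F = SNR_in/SNR_out, so in dB: SNR_out = SNR_in − NF
SNR_out = 12.3 − 6.59 = 5.71 dB

5.71 dB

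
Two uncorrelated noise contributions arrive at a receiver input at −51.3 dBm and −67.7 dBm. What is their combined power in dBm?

−51.2 dBm

Convert to linear, add, convert back:
P₁ = 7.41×10⁻⁹ W, P₂ = 1.70×10⁻¹⁰ W
P_tot = 7.58×10⁻⁹ W → 10 log₁₀(P_tot / 10⁻³) = −51.2 dBm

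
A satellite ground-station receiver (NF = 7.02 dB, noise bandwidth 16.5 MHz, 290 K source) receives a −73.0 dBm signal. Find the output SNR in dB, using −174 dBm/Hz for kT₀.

21.8 dB

Noise floor: N = −174 + 10 log₁₀(B) + NF
10 log₁₀(1.65×10⁷) = 72.17 dB
N = −174 + 72.17 + 7.02 = −94.81 dBm
SNR = P_sig − N = −73.0 − (−94.81) = 21.81 dB → 21.8 dB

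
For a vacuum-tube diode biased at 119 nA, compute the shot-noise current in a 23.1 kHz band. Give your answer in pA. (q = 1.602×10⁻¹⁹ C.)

I_n = √(2qI·B)
2qI·B = 2 × 1.602×10⁻¹⁹ × 1.19×10⁻⁷ × 2.31×10⁴ = 8.81×10⁻²² A²
I_n = √(8.81×10⁻²²) = 2.97×10⁻¹¹ A = 29.7 pA

29.7 pA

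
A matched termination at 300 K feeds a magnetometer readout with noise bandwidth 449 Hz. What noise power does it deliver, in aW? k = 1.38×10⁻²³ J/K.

1.86 aW

P_n = kTB = 1.38×10⁻²³ × 300 × 4.49×10² = 1.86×10⁻¹⁸ W = 1.86 aW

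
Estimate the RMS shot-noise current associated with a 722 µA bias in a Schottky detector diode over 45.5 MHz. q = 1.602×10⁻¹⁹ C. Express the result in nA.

103 nA

I_n = √(2qI·B)
2qI·B = 2 × 1.602×10⁻¹⁹ × 7.22×10⁻⁴ × 4.55×10⁷ = 1.05×10⁻¹⁴ A²
I_n = √(1.05×10⁻¹⁴) = 1.03×10⁻⁷ A = 103 nA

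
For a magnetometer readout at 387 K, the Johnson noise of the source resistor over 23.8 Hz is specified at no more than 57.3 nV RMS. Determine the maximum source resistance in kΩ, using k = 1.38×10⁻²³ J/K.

Johnson–Nyquist: V_n = √(4kTRB) ⇒ R = V_n² / (4kTB)
4kTB = 4 × 1.38×10⁻²³ × 387 × 2.38×10¹ = 5.08×10⁻¹⁹
R = (5.73×10⁻⁸)² / 5.08×10⁻¹⁹ = 6.46×10³ Ω = 6.46 kΩ

6.46 kΩ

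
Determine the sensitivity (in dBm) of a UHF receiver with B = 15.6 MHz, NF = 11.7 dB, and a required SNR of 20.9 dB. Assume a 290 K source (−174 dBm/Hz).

−69.5 dBm

Sensitivity = −174 + 10 log₁₀(B) + NF + SNR_min
= −174 + 71.93 + 11.7 + 20.9
= −69.47 dBm → −69.5 dBm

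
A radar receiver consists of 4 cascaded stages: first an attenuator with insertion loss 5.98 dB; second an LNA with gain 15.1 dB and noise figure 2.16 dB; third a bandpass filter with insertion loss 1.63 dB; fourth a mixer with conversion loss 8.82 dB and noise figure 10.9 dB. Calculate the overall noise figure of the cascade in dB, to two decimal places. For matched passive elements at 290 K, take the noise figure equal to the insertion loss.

Convert to linear (a loss of L dB is a gain of −L dB): F_i = 10^(NF_i/10), G_i = 10^(G_i,dB/10)
  Stage 1: F_1 = 10^(5.98/10) = 3.963, G_1 = 10^(−5.98/10) = 0.2523
  Stage 2: F_2 = 10^(2.16/10) = 1.644, G_2 = 10^(15.1/10) = 32.36
  Stage 3: F_3 = 10^(1.63/10) = 1.455, G_3 = 10^(−1.63/10) = 0.6871
  Stage 4: F_4 = 10^(10.9/10) = 12.30, G_4 = 10^(−8.82/10) = 0.1312
Friis cascade:
  F = 3.963 + (1.644 − 1)/0.2523 + (1.455 − 1)/8.166 + (12.30 − 1)/5.610 = 8.587
NF = 10 log₁₀(8.587) = 9.34 dB

9.34 dB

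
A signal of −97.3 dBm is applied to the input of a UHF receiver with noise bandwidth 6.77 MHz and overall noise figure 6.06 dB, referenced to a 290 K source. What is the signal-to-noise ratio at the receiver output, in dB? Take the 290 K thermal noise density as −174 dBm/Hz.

2.3 dB

Noise floor: N = −174 + 10 log₁₀(B) + NF
10 log₁₀(6.77×10⁶) = 68.31 dB
N = −174 + 68.31 + 6.06 = −99.63 dBm
SNR = P_sig − N = −97.3 − (−99.63) = 2.33 dB → 2.3 dB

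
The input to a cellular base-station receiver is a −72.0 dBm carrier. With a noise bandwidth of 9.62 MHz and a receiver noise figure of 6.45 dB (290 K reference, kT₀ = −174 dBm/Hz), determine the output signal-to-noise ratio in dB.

25.7 dB

Noise floor: N = −174 + 10 log₁₀(B) + NF
10 log₁₀(9.62×10⁶) = 69.83 dB
N = −174 + 69.83 + 6.45 = −97.72 dBm
SNR = P_sig − N = −72.0 − (−97.72) = 25.72 dB → 25.7 dB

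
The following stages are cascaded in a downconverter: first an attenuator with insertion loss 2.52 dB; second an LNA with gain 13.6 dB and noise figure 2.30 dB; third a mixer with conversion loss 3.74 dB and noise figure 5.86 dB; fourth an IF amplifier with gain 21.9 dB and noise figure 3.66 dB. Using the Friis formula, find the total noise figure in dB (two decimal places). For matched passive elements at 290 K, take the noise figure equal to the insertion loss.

Convert to linear (a loss of L dB is a gain of −L dB): F_i = 10^(NF_i/10), G_i = 10^(G_i,dB/10)
  Stage 1: F_1 = 10^(2.52/10) = 1.786, G_1 = 10^(−2.52/10) = 0.5598
  Stage 2: F_2 = 10^(2.30/10) = 1.698, G_2 = 10^(13.6/10) = 22.91
  Stage 3: F_3 = 10^(5.86/10) = 3.855, G_3 = 10^(−3.74/10) = 0.4227
  Stage 4: F_4 = 10^(3.66/10) = 2.323, G_4 = 10^(21.9/10) = 154.9
Friis cascade:
  F = 1.786 + (1.698 − 1)/0.5598 + (3.855 − 1)/12.82 + (2.323 − 1)/5.420 = 3.501
NF = 10 log₁₀(3.501) = 5.44 dB

5.44 dB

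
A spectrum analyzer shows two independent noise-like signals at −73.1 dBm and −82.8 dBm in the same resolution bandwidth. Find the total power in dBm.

−72.7 dBm

Convert to linear, add, convert back:
P₁ = 4.90×10⁻¹¹ W, P₂ = 5.25×10⁻¹² W
P_tot = 5.42×10⁻¹¹ W → 10 log₁₀(P_tot / 10⁻³) = −72.7 dBm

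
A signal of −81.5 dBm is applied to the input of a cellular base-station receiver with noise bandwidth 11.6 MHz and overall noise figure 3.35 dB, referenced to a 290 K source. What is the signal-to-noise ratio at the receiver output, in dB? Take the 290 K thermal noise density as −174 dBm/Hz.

Noise floor: N = −174 + 10 log₁₀(B) + NF
10 log₁₀(1.16×10⁷) = 70.64 dB
N = −174 + 70.64 + 3.35 = −100.01 dBm
SNR = P_sig − N = −81.5 − (−100.01) = 18.51 dB → 18.5 dB

18.5 dB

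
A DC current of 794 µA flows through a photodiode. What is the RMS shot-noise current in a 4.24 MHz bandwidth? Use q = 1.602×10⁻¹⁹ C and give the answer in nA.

32.8 nA

I_n = √(2qI·B)
2qI·B = 2 × 1.602×10⁻¹⁹ × 7.94×10⁻⁴ × 4.24×10⁶ = 1.08×10⁻¹⁵ A²
I_n = √(1.08×10⁻¹⁵) = 3.28×10⁻⁸ A = 32.8 nA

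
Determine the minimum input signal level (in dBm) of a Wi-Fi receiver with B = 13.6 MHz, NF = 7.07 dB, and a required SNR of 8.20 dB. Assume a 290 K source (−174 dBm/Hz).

−87.4 dBm

Sensitivity = −174 + 10 log₁₀(B) + NF + SNR_min
= −174 + 71.34 + 7.07 + 8.20
= −87.39 dBm → −87.4 dBm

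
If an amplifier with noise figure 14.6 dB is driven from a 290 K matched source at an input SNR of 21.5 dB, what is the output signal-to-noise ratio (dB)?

6.9 dB

By definition F = SNR_in/SNR_out, so in dB: SNR_out = SNR_in − NF
SNR_out = 21.5 − 14.6 = 6.9 dB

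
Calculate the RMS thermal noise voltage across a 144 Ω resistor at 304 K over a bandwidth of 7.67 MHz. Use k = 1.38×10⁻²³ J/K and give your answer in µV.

V_n = √(4kTRB)
4kTRB = 4 × 1.38×10⁻²³ × 304 × 1.44×10² × 7.67×10⁶ = 1.85×10⁻¹¹ V²
V_n = √(1.85×10⁻¹¹) = 4.31×10⁻⁶ V = 4.31 µV

4.31 µV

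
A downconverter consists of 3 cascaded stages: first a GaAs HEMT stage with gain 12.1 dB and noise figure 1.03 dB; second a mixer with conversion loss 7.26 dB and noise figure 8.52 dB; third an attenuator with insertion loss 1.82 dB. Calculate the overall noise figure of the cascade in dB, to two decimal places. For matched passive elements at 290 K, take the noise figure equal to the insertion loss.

2.59 dB

Convert to linear (a loss of L dB is a gain of −L dB): F_i = 10^(NF_i/10), G_i = 10^(G_i,dB/10)
  Stage 1: F_1 = 10^(1.03/10) = 1.268, G_1 = 10^(12.1/10) = 16.22
  Stage 2: F_2 = 10^(8.52/10) = 7.112, G_2 = 10^(−7.26/10) = 0.1879
  Stage 3: F_3 = 10^(1.82/10) = 1.521, G_3 = 10^(−1.82/10) = 0.6577
Friis cascade:
  F = 1.268 + (7.112 − 1)/16.22 + (1.521 − 1)/3.048 = 1.815
NF = 10 log₁₀(1.815) = 2.59 dB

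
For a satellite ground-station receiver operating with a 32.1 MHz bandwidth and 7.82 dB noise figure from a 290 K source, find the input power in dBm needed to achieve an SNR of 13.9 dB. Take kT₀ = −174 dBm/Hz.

−77.2 dBm

Sensitivity = −174 + 10 log₁₀(B) + NF + SNR_min
= −174 + 75.07 + 7.82 + 13.9
= −77.21 dBm → −77.2 dBm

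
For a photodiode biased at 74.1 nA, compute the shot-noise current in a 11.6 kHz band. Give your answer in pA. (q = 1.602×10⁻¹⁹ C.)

16.6 pA

I_n = √(2qI·B)
2qI·B = 2 × 1.602×10⁻¹⁹ × 7.41×10⁻⁸ × 1.16×10⁴ = 2.75×10⁻²² A²
I_n = √(2.75×10⁻²²) = 1.66×10⁻¹¹ A = 16.6 pA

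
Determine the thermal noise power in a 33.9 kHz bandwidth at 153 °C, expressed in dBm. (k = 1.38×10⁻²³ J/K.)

−127.0 dBm

T = 153 °C + 273.15 = 426.15 K
P_n = kTB = 1.38×10⁻²³ × 426.15 × 3.39×10⁴ = 1.99×10⁻¹⁶ W
In dBm: 10 log₁₀(1.99×10⁻¹⁶ / 10⁻³) = −127.0 dBm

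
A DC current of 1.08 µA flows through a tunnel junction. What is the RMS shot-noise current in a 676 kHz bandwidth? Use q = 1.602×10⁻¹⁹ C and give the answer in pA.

484 pA

I_n = √(2qI·B)
2qI·B = 2 × 1.602×10⁻¹⁹ × 1.08×10⁻⁶ × 6.76×10⁵ = 2.34×10⁻¹⁹ A²
I_n = √(2.34×10⁻¹⁹) = 4.84×10⁻¹⁰ A = 484 pA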